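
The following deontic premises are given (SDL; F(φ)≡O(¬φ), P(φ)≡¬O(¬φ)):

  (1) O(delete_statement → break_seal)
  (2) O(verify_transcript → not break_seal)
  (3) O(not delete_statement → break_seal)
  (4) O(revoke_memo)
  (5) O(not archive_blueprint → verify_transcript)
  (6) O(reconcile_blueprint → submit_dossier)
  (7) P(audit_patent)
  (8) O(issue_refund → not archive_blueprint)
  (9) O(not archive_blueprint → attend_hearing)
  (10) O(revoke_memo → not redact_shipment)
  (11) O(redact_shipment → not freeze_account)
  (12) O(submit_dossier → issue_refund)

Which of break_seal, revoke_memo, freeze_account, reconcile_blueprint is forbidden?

By case analysis on delete_statement: premise 1 gives O(delete_statement → break_seal) and premise 3 gives O(not delete_statement → break_seal), so O(break_seal) either way.
The contrapositive of premise 2 (O(verify_transcript → not break_seal)) is O(break_seal → not verify_transcript), and O(break_seal) is already established, so O(not verify_transcript).
Premise 5, O(not archive_blueprint → verify_transcript), contraposes to O(not verify_transcript → archive_blueprint); with O(not verify_transcript) we get O(archive_blueprint).
The contrapositive of premise 8 (O(issue_refund → not archive_blueprint)) is O(archive_blueprint → not issue_refund), and O(archive_blueprint) is already established, so O(not issue_refund).
The contrapositive of premise 12 (O(submit_dossier → issue_refund)) is O(not issue_refund → not submit_dossier), and O(not issue_refund) is already established, so O(not submit_dossier).
Premise 6 is O(reconcile_blueprint → submit_dossier); contrapositively O(not submit_dossier → not reconcile_blueprint). Since O(not submit_dossier) holds, K gives O(not reconcile_blueprint).
So O(not reconcile_blueprint) holds, i.e. reconcile_blueprint is forbidden. None of the other listed options is forbidden under the premises.

reconcile_blueprint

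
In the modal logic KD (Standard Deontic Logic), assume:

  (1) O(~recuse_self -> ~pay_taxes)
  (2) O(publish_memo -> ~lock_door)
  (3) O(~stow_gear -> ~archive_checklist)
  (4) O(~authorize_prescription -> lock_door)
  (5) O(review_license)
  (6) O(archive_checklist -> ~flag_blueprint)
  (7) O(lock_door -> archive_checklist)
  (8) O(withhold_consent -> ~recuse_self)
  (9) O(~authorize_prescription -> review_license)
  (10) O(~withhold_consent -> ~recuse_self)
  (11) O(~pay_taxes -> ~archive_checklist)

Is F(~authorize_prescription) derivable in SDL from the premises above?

Yes

By case analysis on ~withhold_consent: premise 10 gives O(~withhold_consent -> ~recuse_self) and premise 8 gives O(withhold_consent -> ~recuse_self), so O(~recuse_self) either way.
Premise 1 is O(~recuse_self -> ~pay_taxes); since O(~recuse_self), deontic closure gives O(~pay_taxes).
From O(~pay_taxes) and premise 11, O(~pay_taxes -> ~archive_checklist), we obtain O(~archive_checklist).
Premise 7, O(lock_door -> archive_checklist), contraposes to O(~archive_checklist -> ~lock_door); with O(~archive_checklist) we get O(~lock_door).
Premise 4, O(~authorize_prescription -> lock_door), contraposes to O(~lock_door -> authorize_prescription); with O(~lock_door) we get O(authorize_prescription).
Premises 2, 3, 5, 6, 9 do not contribute to this derivation.
So O(authorize_prescription) holds, i.e. F(~authorize_prescription). The claim follows.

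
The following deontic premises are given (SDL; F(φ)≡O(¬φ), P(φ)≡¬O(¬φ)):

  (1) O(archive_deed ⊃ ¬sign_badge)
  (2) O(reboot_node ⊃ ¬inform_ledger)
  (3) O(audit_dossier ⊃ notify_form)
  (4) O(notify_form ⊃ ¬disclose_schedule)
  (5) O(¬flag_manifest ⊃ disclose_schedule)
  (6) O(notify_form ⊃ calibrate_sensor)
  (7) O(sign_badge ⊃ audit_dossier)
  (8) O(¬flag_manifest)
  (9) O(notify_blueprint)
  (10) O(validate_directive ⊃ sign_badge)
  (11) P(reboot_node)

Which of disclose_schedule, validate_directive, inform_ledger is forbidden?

validate_directive

Premise 8 states O(¬flag_manifest) outright.
Applying K to premise 5 (O(¬flag_manifest ⊃ disclose_schedule)) and O(¬flag_manifest) yields O(disclose_schedule).
The contrapositive of premise 4 (O(notify_form ⊃ ¬disclose_schedule)) is O(disclose_schedule ⊃ ¬notify_form), and O(disclose_schedule) is already established, so O(¬notify_form).
Premise 3, O(audit_dossier ⊃ notify_form), contraposes to O(¬notify_form ⊃ ¬audit_dossier); with O(¬notify_form) we get O(¬audit_dossier).
The contrapositive of premise 7 (O(sign_badge ⊃ audit_dossier)) is O(¬audit_dossier ⊃ ¬sign_badge), and O(¬audit_dossier) is already established, so O(¬sign_badge).
The contrapositive of premise 10 (O(validate_directive ⊃ sign_badge)) is O(¬sign_badge ⊃ ¬validate_directive), and O(¬sign_badge) is already established, so O(¬validate_directive).
So O(¬validate_directive) holds, i.e. validate_directive is forbidden. None of the other listed options is forbidden under the premises.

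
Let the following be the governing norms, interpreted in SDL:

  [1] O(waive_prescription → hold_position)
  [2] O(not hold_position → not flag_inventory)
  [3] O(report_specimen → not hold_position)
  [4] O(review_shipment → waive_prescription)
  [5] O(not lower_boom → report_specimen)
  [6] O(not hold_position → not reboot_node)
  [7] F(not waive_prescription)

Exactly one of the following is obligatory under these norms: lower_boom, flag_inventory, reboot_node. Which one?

Premise 7, F(not waive_prescription), is equivalent to O(waive_prescription).
With premise 1, O(waive_prescription → hold_position), the K-axiom yields O(hold_position).
The contrapositive of premise 3 (O(report_specimen → not hold_position)) is O(hold_position → not report_specimen), and O(hold_position) is already established, so O(not report_specimen).
Premise 5, O(not lower_boom → report_specimen), contraposes to O(not report_specimen → lower_boom); with O(not report_specimen) we get O(lower_boom).
So O(lower_boom) holds — lower_boom is obligatory. None of the other listed options is made obligatory by any chain of premises.

lower_boom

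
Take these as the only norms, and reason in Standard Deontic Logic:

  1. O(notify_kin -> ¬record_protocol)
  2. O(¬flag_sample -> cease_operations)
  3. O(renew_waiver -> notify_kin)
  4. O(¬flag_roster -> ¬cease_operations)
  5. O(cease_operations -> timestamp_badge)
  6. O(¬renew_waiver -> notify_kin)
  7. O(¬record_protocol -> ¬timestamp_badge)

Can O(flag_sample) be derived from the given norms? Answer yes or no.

Yes

By case analysis on renew_waiver: premise 3 gives O(renew_waiver -> notify_kin) and premise 6 gives O(¬renew_waiver -> notify_kin), so O(notify_kin) either way.
With premise 1, O(notify_kin -> ¬record_protocol), the K-axiom yields O(¬record_protocol).
Applying K to premise 7 (O(¬record_protocol -> ¬timestamp_badge)) and O(¬record_protocol) yields O(¬timestamp_badge).
Premise 5 is O(cease_operations -> timestamp_badge); contrapositively O(¬timestamp_badge -> ¬cease_operations). Since O(¬timestamp_badge) holds, K gives O(¬cease_operations).
The contrapositive of premise 2 (O(¬flag_sample -> cease_operations)) is O(¬cease_operations -> flag_sample), and O(¬cease_operations) is already established, so O(flag_sample).
Premise 4 does not contribute to this derivation.
So O(flag_sample) follows.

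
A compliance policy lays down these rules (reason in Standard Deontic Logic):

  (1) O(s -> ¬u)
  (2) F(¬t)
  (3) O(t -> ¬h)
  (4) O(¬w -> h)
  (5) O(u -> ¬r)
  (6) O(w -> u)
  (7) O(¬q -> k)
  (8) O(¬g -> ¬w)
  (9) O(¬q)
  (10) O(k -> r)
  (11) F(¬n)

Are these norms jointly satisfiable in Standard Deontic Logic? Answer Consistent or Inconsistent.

Inconsistent

Premise 9 gives O(¬q).
With premise 7, O(¬q -> k), the K-axiom yields O(k).
With premise 10, O(k -> r), the K-axiom yields O(r).
Premise 5, O(u -> ¬r), contraposes to O(r -> ¬u); with O(r) we get O(¬u).
Premise 6, O(w -> u), contraposes to O(¬u -> ¬w); with O(¬u) we get O(¬w).
Premise 4 is O(¬w -> h); since O(¬w), deontic closure gives O(h).
Premise 3, O(t -> ¬h), contraposes to O(h -> ¬t); with O(h) we get O(¬t).
Yet premise 2 is F(¬t), i.e. O(t).
We now have both O(¬t) and O(t) — t is simultaneously obligatory and forbidden, violating the D-axiom.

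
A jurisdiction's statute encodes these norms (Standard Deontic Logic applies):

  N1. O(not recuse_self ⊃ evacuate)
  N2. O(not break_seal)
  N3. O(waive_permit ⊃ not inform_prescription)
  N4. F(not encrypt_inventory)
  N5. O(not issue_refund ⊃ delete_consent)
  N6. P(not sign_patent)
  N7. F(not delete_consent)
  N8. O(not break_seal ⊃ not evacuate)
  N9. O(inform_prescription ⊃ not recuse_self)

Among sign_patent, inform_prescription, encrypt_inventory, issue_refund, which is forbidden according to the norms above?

inform_prescription

Premise 2 states O(not break_seal) outright.
With premise 8, O(not break_seal ⊃ not evacuate), the K-axiom yields O(not evacuate).
Premise 1, O(not recuse_self ⊃ evacuate), contraposes to O(not evacuate ⊃ recuse_self); with O(not evacuate) we get O(recuse_self).
Premise 9, O(inform_prescription ⊃ not recuse_self), contraposes to O(recuse_self ⊃ not inform_prescription); with O(recuse_self) we get O(not inform_prescription).
So O(not inform_prescription) holds, i.e. inform_prescription is forbidden. None of the other listed options is forbidden under the premises.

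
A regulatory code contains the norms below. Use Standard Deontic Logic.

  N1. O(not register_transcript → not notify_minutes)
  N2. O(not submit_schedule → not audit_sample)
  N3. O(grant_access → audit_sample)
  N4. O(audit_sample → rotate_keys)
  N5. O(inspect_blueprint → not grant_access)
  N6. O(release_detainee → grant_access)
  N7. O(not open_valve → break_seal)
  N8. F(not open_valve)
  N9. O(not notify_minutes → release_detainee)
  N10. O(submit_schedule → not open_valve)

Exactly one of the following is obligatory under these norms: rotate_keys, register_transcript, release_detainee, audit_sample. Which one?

register_transcript

F(not open_valve) at premise 8 means O(open_valve).
Premise 10, O(submit_schedule → not open_valve), contraposes to O(open_valve → not submit_schedule); with O(open_valve) we get O(not submit_schedule).
From O(not submit_schedule) and premise 2, O(not submit_schedule → not audit_sample), we obtain O(not audit_sample).
The contrapositive of premise 3 (O(grant_access → audit_sample)) is O(not audit_sample → not grant_access), and O(not audit_sample) is already established, so O(not grant_access).
The contrapositive of premise 6 (O(release_detainee → grant_access)) is O(not grant_access → not release_detainee), and O(not grant_access) is already established, so O(not release_detainee).
Premise 9 is O(not notify_minutes → release_detainee); contrapositively O(not release_detainee → notify_minutes). Since O(not release_detainee) holds, K gives O(notify_minutes).
Premise 1 is O(not register_transcript → not notify_minutes); contrapositively O(notify_minutes → register_transcript). Since O(notify_minutes) holds, K gives O(register_transcript).
So O(register_transcript) holds — register_transcript is obligatory. None of the other listed options is made obligatory by any chain of premises.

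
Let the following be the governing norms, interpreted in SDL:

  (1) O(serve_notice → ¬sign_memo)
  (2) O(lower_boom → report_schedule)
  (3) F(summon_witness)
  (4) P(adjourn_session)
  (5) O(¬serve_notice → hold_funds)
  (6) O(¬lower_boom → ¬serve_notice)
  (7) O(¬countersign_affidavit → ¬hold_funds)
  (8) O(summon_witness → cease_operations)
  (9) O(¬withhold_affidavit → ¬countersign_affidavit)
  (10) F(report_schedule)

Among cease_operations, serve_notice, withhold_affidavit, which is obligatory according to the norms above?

withhold_affidavit

Premise 10 is F(report_schedule), i.e. O(¬report_schedule).
Premise 2, O(lower_boom → report_schedule), contraposes to O(¬report_schedule → ¬lower_boom); with O(¬report_schedule) we get O(¬lower_boom).
From O(¬lower_boom) and premise 6, O(¬lower_boom → ¬serve_notice), we obtain O(¬serve_notice).
From O(¬serve_notice) and premise 5, O(¬serve_notice → hold_funds), we obtain O(hold_funds).
The contrapositive of premise 7 (O(¬countersign_affidavit → ¬hold_funds)) is O(hold_funds → countersign_affidavit), and O(hold_funds) is already established, so O(countersign_affidavit).
Premise 9, O(¬withhold_affidavit → ¬countersign_affidavit), contraposes to O(countersign_affidavit → withhold_affidavit); with O(countersign_affidavit) we get O(withhold_affidavit).
So O(withhold_affidavit) holds — withhold_affidavit is obligatory. None of the other listed options is made obligatory by any chain of premises.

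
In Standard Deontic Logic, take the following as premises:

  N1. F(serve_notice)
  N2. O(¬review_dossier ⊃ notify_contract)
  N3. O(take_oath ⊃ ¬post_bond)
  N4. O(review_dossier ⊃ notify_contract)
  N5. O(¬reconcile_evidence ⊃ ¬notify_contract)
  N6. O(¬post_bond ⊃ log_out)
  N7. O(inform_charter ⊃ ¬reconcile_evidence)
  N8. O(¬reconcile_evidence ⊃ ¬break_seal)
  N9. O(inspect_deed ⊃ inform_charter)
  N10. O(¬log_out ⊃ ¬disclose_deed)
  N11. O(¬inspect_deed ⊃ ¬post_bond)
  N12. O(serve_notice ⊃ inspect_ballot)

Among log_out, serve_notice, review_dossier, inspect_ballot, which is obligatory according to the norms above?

By case analysis on review_dossier: premise 4 gives O(review_dossier ⊃ notify_contract) and premise 2 gives O(¬review_dossier ⊃ notify_contract), so O(notify_contract) either way.
Premise 5, O(¬reconcile_evidence ⊃ ¬notify_contract), contraposes to O(notify_contract ⊃ reconcile_evidence); with O(notify_contract) we get O(reconcile_evidence).
Premise 7, O(inform_charter ⊃ ¬reconcile_evidence), contraposes to O(reconcile_evidence ⊃ ¬inform_charter); with O(reconcile_evidence) we get O(¬inform_charter).
Premise 9 is O(inspect_deed ⊃ inform_charter); contrapositively O(¬inform_charter ⊃ ¬inspect_deed). Since O(¬inform_charter) holds, K gives O(¬inspect_deed).
From O(¬inspect_deed) and premise 11, O(¬inspect_deed ⊃ ¬post_bond), we obtain O(¬post_bond).
From O(¬post_bond) and premise 6, O(¬post_bond ⊃ log_out), we obtain O(log_out).
So O(log_out) holds — log_out is obligatory. None of the other listed options is made obligatory by any chain of premises.

log_out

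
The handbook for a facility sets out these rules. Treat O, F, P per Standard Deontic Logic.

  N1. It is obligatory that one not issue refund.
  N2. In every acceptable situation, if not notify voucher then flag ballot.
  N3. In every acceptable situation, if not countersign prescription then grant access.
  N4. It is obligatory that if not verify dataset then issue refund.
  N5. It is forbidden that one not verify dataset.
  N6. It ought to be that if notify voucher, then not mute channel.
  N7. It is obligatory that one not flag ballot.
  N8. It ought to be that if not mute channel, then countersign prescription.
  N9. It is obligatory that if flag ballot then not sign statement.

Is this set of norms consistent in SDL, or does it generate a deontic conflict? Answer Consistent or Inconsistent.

Premise 4 is O(¬verify_dataset → issue_refund), but O(¬verify_dataset) is not derivable from the premises, so it does not yield O(issue_refund).
So O(issue_refund) is not derivable, and the apparent clash with O(¬issue_refund) does not arise.
A world satisfying every obligation exists (e.g. countersign_prescription=true, flag_ballot=false, grant_access=false, issue_refund=false, mute_channel=false, notify_voucher=true, sign_statement=false, verify_dataset=true); no atom is both obligatory and forbidden, so the set is consistent.

Consistent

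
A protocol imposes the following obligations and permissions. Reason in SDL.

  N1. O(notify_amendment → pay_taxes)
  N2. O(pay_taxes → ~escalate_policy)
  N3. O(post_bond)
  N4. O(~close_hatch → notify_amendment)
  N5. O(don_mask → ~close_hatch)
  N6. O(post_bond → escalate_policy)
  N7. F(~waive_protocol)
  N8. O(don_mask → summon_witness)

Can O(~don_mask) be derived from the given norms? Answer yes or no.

Yes

From premise 3 we have O(post_bond).
Premise 6 is O(post_bond → escalate_policy); since O(post_bond), deontic closure gives O(escalate_policy).
The contrapositive of premise 2 (O(pay_taxes → ~escalate_policy)) is O(escalate_policy → ~pay_taxes), and O(escalate_policy) is already established, so O(~pay_taxes).
The contrapositive of premise 1 (O(notify_amendment → pay_taxes)) is O(~pay_taxes → ~notify_amendment), and O(~pay_taxes) is already established, so O(~notify_amendment).
Premise 4, O(~close_hatch → notify_amendment), contraposes to O(~notify_amendment → close_hatch); with O(~notify_amendment) we get O(close_hatch).
Premise 5 is O(don_mask → ~close_hatch); contrapositively O(close_hatch → ~don_mask). Since O(close_hatch) holds, K gives O(~don_mask).
Premises 7, 8 do not contribute to this derivation.
So O(~don_mask) follows.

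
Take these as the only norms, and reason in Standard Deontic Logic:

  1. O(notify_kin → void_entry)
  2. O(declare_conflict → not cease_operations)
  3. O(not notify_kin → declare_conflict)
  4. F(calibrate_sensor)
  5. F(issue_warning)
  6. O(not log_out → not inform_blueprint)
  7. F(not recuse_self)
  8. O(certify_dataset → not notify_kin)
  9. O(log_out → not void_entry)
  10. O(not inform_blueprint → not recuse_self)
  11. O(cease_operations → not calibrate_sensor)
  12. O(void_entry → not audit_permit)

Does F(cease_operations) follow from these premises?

Yes

Premise 7, F(not recuse_self), is equivalent to O(recuse_self).
Premise 10 is O(not inform_blueprint → not recuse_self); contrapositively O(recuse_self → inform_blueprint). Since O(recuse_self) holds, K gives O(inform_blueprint).
The contrapositive of premise 6 (O(not log_out → not inform_blueprint)) is O(inform_blueprint → log_out), and O(inform_blueprint) is already established, so O(log_out).
Premise 9 is O(log_out → not void_entry); since O(log_out), deontic closure gives O(not void_entry).
Premise 1 is O(notify_kin → void_entry); contrapositively O(not void_entry → not notify_kin). Since O(not void_entry) holds, K gives O(not notify_kin).
Applying K to premise 3 (O(not notify_kin → declare_conflict)) and O(not notify_kin) yields O(declare_conflict).
From O(declare_conflict) and premise 2, O(declare_conflict → not cease_operations), we obtain O(not cease_operations).
Premises 4, 5, 8, 11, 12 do not contribute to this derivation.
So O(not cease_operations) holds, i.e. F(cease_operations). The claim follows.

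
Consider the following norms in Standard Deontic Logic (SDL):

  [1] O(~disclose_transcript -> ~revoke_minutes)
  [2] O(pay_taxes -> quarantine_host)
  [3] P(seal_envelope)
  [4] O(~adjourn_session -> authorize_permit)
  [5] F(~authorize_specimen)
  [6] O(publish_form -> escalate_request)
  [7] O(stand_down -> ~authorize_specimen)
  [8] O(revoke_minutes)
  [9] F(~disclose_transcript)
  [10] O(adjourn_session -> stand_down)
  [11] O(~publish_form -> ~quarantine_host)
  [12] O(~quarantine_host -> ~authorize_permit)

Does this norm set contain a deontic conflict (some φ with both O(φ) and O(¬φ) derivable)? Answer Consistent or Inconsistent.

Premise 1 is O(~disclose_transcript -> ~revoke_minutes), but O(~disclose_transcript) is not derivable from the premises, so it does not yield O(~revoke_minutes).
So O(~revoke_minutes) is not derivable, and the apparent clash with O(revoke_minutes) does not arise.
A world satisfying every obligation exists (e.g. adjourn_session=false, authorize_permit=true, authorize_specimen=true, disclose_transcript=true, escalate_request=true, pay_taxes=false, publish_form=true, quarantine_host=true, revoke_minutes=true, seal_envelope=false, stand_down=false); no atom is both obligatory and forbidden, so the set is consistent.

Consistent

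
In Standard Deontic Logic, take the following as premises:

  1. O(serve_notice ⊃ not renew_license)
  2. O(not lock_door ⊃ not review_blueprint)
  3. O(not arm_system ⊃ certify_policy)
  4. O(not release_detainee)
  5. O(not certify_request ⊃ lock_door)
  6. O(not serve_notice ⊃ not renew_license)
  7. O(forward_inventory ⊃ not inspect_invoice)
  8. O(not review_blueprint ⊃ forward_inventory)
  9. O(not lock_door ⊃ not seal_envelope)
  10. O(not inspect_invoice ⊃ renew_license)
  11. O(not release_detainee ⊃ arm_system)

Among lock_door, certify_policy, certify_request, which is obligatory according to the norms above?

Premises 1 and 6 are O(serve_notice ⊃ not renew_license) and O(not serve_notice ⊃ not renew_license); every ideal world satisfies serve_notice or not serve_notice, so in either case not renew_license holds — hence O(not renew_license).
Premise 10, O(not inspect_invoice ⊃ renew_license), contraposes to O(not renew_license ⊃ inspect_invoice); with O(not renew_license) we get O(inspect_invoice).
Premise 7 is O(forward_inventory ⊃ not inspect_invoice); contrapositively O(inspect_invoice ⊃ not forward_inventory). Since O(inspect_invoice) holds, K gives O(not forward_inventory).
Premise 8, O(not review_blueprint ⊃ forward_inventory), contraposes to O(not forward_inventory ⊃ review_blueprint); with O(not forward_inventory) we get O(review_blueprint).
Premise 2 is O(not lock_door ⊃ not review_blueprint); contrapositively O(review_blueprint ⊃ lock_door). Since O(review_blueprint) holds, K gives O(lock_door).
So O(lock_door) holds — lock_door is obligatory. None of the other listed options is made obligatory by any chain of premises.

lock_door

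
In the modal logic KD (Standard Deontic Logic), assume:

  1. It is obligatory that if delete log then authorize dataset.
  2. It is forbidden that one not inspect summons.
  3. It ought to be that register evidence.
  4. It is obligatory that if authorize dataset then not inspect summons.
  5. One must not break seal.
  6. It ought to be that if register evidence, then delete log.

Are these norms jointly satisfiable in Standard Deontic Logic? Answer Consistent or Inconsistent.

Inconsistent

Premise 3 states O(register_evidence) outright.
Premise 6 is O(register_evidence → delete_log); since O(register_evidence), deontic closure gives O(delete_log).
With premise 1, O(delete_log → authorize_dataset), the K-axiom yields O(authorize_dataset).
From O(authorize_dataset) and premise 4, O(authorize_dataset → ¬inspect_summons), we obtain O(¬inspect_summons).
But premise 2, F(¬inspect_summons), means O(inspect_summons).
We now have both O(¬inspect_summons) and O(inspect_summons) — inspect_summons is simultaneously obligatory and forbidden, violating the D-axiom.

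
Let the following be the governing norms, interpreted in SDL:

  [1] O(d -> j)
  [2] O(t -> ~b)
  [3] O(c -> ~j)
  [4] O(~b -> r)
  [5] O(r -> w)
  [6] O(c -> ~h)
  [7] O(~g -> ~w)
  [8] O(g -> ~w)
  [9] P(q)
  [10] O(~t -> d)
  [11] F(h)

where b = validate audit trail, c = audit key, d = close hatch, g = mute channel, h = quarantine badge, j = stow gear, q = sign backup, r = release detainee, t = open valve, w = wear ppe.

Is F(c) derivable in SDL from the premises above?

Yes

Premises 8 and 7 cover both cases: O(g -> ~w) and O(~g -> ~w). Since g ∨ ~g is a tautology, O(~w) follows.
The contrapositive of premise 5 (O(r -> w)) is O(~w -> ~r), and O(~w) is already established, so O(~r).
Premise 4 is O(~b -> r); contrapositively O(~r -> b). Since O(~r) holds, K gives O(b).
Premise 2, O(t -> ~b), contraposes to O(b -> ~t); with O(b) we get O(~t).
Premise 10 is O(~t -> d); since O(~t), deontic closure gives O(d).
Applying K to premise 1 (O(d -> j)) and O(d) yields O(j).
Premise 3, O(c -> ~j), contraposes to O(j -> ~c); with O(j) we get O(~c).
Premises 6, 9, 11 do not contribute to this derivation.
So O(~c) holds, i.e. F(c). The claim follows.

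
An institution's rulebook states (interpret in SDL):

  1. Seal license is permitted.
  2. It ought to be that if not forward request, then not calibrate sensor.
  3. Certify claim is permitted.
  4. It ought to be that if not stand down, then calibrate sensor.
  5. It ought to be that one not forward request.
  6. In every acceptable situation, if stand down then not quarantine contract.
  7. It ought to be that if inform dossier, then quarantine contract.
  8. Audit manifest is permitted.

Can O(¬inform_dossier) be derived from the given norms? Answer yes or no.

Premise 5 gives O(¬forward_request).
With premise 2, O(¬forward_request → ¬calibrate_sensor), the K-axiom yields O(¬calibrate_sensor).
Premise 4 is O(¬stand_down → calibrate_sensor); contrapositively O(¬calibrate_sensor → stand_down). Since O(¬calibrate_sensor) holds, K gives O(stand_down).
Premise 6 is O(stand_down → ¬quarantine_contract); since O(stand_down), deontic closure gives O(¬quarantine_contract).
Premise 7 is O(inform_dossier → quarantine_contract); contrapositively O(¬quarantine_contract → ¬inform_dossier). Since O(¬quarantine_contract) holds, K gives O(¬inform_dossier).
Premises 1, 3, 8 do not contribute to this derivation.
So O(¬inform_dossier) follows.

Yes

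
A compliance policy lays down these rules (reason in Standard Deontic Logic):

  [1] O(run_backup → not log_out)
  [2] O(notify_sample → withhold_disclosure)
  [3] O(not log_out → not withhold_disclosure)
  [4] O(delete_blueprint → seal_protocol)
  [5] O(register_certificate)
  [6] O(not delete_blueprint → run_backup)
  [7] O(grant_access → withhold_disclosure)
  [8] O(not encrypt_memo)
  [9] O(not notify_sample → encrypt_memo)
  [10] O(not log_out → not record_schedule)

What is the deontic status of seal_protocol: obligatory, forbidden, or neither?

Obligatory

From premise 8 we have O(not encrypt_memo).
Premise 9, O(not notify_sample → encrypt_memo), contraposes to O(not encrypt_memo → notify_sample); with O(not encrypt_memo) we get O(notify_sample).
Premise 2 is O(notify_sample → withhold_disclosure); since O(notify_sample), deontic closure gives O(withhold_disclosure).
The contrapositive of premise 3 (O(not log_out → not withhold_disclosure)) is O(withhold_disclosure → log_out), and O(withhold_disclosure) is already established, so O(log_out).
Premise 1 is O(run_backup → not log_out); contrapositively O(log_out → not run_backup). Since O(log_out) holds, K gives O(not run_backup).
Premise 6 is O(not delete_blueprint → run_backup); contrapositively O(not run_backup → delete_blueprint). Since O(not run_backup) holds, K gives O(delete_blueprint).
Applying K to premise 4 (O(delete_blueprint → seal_protocol)) and O(delete_blueprint) yields O(seal_protocol).
Premises 5, 7, 10 do not contribute to this derivation.
Hence seal_protocol is obligatory.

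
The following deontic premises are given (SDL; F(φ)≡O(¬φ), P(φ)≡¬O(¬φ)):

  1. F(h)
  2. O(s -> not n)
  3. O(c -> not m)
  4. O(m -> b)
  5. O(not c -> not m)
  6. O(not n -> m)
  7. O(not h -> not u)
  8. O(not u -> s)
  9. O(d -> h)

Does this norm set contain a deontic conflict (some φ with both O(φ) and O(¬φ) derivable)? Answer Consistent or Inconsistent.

Inconsistent

By case analysis on c: premise 3 gives O(c -> not m) and premise 5 gives O(not c -> not m), so O(not m) either way.
Premise 6, O(not n -> m), contraposes to O(not m -> n); with O(not m) we get O(n).
Premise 2, O(s -> not n), contraposes to O(n -> not s); with O(n) we get O(not s).
Premise 8, O(not u -> s), contraposes to O(not s -> u); with O(not s) we get O(u).
The contrapositive of premise 7 (O(not h -> not u)) is O(u -> h), and O(u) is already established, so O(h).
However, F(h) at premise 1 amounts to O(not h).
We now have both O(h) and O(not h) — h is simultaneously obligatory and forbidden, violating the D-axiom.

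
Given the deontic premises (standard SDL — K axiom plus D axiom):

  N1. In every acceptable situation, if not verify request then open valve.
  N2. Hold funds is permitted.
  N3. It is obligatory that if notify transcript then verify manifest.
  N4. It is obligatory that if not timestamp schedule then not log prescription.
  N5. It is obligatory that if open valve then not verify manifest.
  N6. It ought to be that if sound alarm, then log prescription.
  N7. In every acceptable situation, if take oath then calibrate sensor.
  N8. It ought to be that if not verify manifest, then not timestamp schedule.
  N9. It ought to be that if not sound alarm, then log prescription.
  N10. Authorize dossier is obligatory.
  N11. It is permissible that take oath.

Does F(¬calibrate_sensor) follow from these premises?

Premise 7 is O(take_oath → calibrate_sensor), but O(take_oath) is not derivable from the premises (the permission P(take_oath) asserts only ¬O(¬take_oath), not O(take_oath)), so it does not yield O(calibrate_sensor).
No other premise forces O(calibrate_sensor). An ideal world satisfying every premise can still have ¬calibrate_sensor true, so F(¬calibrate_sensor) is not derivable.

No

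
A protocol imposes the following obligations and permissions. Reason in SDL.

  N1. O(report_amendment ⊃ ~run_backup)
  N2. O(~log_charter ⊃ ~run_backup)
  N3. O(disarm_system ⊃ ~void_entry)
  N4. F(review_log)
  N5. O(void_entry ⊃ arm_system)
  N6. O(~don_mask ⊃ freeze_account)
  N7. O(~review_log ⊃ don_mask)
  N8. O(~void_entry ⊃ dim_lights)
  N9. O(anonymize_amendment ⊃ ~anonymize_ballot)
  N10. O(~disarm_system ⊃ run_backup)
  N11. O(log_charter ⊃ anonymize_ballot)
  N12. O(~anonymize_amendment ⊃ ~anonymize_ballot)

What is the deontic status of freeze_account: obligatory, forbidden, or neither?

Premise 6 is O(~don_mask ⊃ freeze_account), but O(~don_mask) is not derivable from the premises, so it does not yield O(freeze_account).
No premise or chain of K-axiom applications forces O(freeze_account), and none forces O(~freeze_account). So freeze_account is neither obligatory nor forbidden under these norms.

Neither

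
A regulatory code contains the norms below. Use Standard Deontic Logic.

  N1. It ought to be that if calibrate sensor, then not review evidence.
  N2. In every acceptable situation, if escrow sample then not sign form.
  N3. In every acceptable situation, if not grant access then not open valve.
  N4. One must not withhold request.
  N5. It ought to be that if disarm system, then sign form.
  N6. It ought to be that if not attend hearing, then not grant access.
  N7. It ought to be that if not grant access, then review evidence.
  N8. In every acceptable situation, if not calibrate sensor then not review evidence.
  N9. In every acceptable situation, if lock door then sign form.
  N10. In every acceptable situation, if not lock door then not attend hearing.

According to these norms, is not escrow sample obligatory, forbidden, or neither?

Premises 1 and 8 are O(calibrate_sensor → ¬review_evidence) and O(¬calibrate_sensor → ¬review_evidence); every ideal world satisfies calibrate_sensor or ¬calibrate_sensor, so in either case ¬review_evidence holds — hence O(¬review_evidence).
The contrapositive of premise 7 (O(¬grant_access → review_evidence)) is O(¬review_evidence → grant_access), and O(¬review_evidence) is already established, so O(grant_access).
The contrapositive of premise 6 (O(¬attend_hearing → ¬grant_access)) is O(grant_access → attend_hearing), and O(grant_access) is already established, so O(attend_hearing).
Premise 10, O(¬lock_door → ¬attend_hearing), contraposes to O(attend_hearing → lock_door); with O(attend_hearing) we get O(lock_door).
Premise 9 is O(lock_door → sign_form); since O(lock_door), deontic closure gives O(sign_form).
The contrapositive of premise 2 (O(escrow_sample → ¬sign_form)) is O(sign_form → ¬escrow_sample), and O(sign_form) is already established, so O(¬escrow_sample).
Premises 3, 4, 5 do not contribute to this derivation.
Hence ¬escrow_sample is obligatory.

Obligatory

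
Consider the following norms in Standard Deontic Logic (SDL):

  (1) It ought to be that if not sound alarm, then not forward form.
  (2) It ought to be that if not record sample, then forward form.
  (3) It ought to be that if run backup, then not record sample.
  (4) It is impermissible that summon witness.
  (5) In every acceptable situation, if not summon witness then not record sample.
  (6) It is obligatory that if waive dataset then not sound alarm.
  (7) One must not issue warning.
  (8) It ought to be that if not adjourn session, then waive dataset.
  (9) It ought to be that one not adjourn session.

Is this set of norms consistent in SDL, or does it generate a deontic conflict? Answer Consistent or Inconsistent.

F(summon_witness) at premise 4 means O(¬summon_witness).
From O(¬summon_witness) and premise 5, O(¬summon_witness → ¬record_sample), we obtain O(¬record_sample).
From O(¬record_sample) and premise 2, O(¬record_sample → forward_form), we obtain O(forward_form).
Premise 1 is O(¬sound_alarm → ¬forward_form); contrapositively O(forward_form → sound_alarm). Since O(forward_form) holds, K gives O(sound_alarm).
The contrapositive of premise 6 (O(waive_dataset → ¬sound_alarm)) is O(sound_alarm → ¬waive_dataset), and O(sound_alarm) is already established, so O(¬waive_dataset).
Premise 8, O(¬adjourn_session → waive_dataset), contraposes to O(¬waive_dataset → adjourn_session); with O(¬waive_dataset) we get O(adjourn_session).
Yet premise 9 states O(¬adjourn_session).
We now have both O(adjourn_session) and O(¬adjourn_session) — adjourn_session is simultaneously obligatory and forbidden, violating the D-axiom.

Inconsistent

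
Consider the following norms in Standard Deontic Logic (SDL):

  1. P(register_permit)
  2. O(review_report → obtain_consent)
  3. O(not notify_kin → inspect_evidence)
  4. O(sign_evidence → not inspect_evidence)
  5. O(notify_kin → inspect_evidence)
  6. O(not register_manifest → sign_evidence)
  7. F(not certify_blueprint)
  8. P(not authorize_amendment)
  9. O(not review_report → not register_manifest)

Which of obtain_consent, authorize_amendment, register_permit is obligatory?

By case analysis on not notify_kin: premise 3 gives O(not notify_kin → inspect_evidence) and premise 5 gives O(notify_kin → inspect_evidence), so O(inspect_evidence) either way.
The contrapositive of premise 4 (O(sign_evidence → not inspect_evidence)) is O(inspect_evidence → not sign_evidence), and O(inspect_evidence) is already established, so O(not sign_evidence).
Premise 6 is O(not register_manifest → sign_evidence); contrapositively O(not sign_evidence → register_manifest). Since O(not sign_evidence) holds, K gives O(register_manifest).
The contrapositive of premise 9 (O(not review_report → not register_manifest)) is O(register_manifest → review_report), and O(register_manifest) is already established, so O(review_report).
With premise 2, O(review_report → obtain_consent), the K-axiom yields O(obtain_consent).
So O(obtain_consent) holds — obtain_consent is obligatory. None of the other listed options is made obligatory by any chain of premises.

obtain_consent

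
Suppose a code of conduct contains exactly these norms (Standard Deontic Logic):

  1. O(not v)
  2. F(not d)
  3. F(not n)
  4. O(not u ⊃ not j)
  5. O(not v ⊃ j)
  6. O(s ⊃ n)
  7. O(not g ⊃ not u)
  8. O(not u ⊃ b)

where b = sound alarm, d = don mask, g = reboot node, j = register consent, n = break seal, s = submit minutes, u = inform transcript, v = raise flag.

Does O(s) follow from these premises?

Premise 6 is O(s ⊃ n); even if O(n) held, inferring O(s) would be affirming the consequent — invalid.
No other premise forces O(s). An ideal world satisfying every premise can still have s false, so O(s) is not derivable.

No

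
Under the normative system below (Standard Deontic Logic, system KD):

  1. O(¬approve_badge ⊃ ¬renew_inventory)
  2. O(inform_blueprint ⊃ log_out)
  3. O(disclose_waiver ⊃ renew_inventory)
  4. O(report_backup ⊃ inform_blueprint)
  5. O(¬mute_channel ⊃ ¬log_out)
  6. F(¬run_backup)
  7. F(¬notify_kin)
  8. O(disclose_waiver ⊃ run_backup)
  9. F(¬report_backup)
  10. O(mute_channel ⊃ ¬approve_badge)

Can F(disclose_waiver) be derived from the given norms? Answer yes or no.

Yes

F(¬report_backup) at premise 9 means O(report_backup).
Premise 4 is O(report_backup ⊃ inform_blueprint); since O(report_backup), deontic closure gives O(inform_blueprint).
Premise 2 is O(inform_blueprint ⊃ log_out); since O(inform_blueprint), deontic closure gives O(log_out).
Premise 5 is O(¬mute_channel ⊃ ¬log_out); contrapositively O(log_out ⊃ mute_channel). Since O(log_out) holds, K gives O(mute_channel).
Premise 10 is O(mute_channel ⊃ ¬approve_badge); since O(mute_channel), deontic closure gives O(¬approve_badge).
From O(¬approve_badge) and premise 1, O(¬approve_badge ⊃ ¬renew_inventory), we obtain O(¬renew_inventory).
Premise 3, O(disclose_waiver ⊃ renew_inventory), contraposes to O(¬renew_inventory ⊃ ¬disclose_waiver); with O(¬renew_inventory) we get O(¬disclose_waiver).
Premises 6, 7, 8 do not contribute to this derivation.
So O(¬disclose_waiver) holds, i.e. F(disclose_waiver). The claim follows.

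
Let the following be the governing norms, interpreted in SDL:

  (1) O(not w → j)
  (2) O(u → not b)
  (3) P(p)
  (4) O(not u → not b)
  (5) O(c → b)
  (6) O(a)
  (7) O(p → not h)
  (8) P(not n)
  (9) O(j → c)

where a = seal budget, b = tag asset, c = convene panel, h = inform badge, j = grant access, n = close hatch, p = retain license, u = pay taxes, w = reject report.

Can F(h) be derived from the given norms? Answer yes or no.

Premise 7 is O(p → not h), but O(p) is not derivable from the premises (the permission P(p) asserts only not O(not p), not O(p)), so it does not yield O(not h).
No other premise forces O(not h). An ideal world satisfying every premise can still have h true, so F(h) is not derivable.

No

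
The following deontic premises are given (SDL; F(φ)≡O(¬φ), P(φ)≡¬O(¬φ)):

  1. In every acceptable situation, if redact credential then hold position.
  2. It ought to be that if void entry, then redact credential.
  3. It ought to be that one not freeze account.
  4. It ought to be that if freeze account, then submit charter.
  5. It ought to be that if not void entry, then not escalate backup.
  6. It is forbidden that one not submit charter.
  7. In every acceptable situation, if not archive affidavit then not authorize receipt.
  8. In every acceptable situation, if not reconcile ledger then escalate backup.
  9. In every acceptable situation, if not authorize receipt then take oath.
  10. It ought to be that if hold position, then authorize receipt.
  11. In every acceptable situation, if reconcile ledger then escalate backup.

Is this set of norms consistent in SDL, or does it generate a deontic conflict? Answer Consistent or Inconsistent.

Consistent

Premise 4 is O(freeze_account → submit_charter); even if O(submit_charter) held, inferring O(freeze_account) would be affirming the consequent — invalid.
So O(freeze_account) is not derivable, and the apparent clash with O(¬freeze_account) does not arise.
A world satisfying every obligation exists (e.g. archive_affidavit=true, authorize_receipt=true, escalate_backup=true, freeze_account=false, hold_position=true, reconcile_ledger=false, redact_credential=true, submit_charter=true, take_oath=false, void_entry=true); no atom is both obligatory and forbidden, so the set is consistent.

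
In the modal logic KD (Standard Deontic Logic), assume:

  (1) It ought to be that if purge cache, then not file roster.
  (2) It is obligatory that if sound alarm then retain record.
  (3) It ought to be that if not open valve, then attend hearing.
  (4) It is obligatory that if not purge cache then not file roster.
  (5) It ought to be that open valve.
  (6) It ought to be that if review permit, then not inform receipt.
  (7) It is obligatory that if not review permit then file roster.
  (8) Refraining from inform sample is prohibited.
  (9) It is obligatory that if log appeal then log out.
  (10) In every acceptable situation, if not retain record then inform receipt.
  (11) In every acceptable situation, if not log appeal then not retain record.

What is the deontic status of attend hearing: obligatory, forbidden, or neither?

Neither

Premise 3 is O(¬open_valve → attend_hearing), but O(¬open_valve) is not derivable from the premises, so it does not yield O(attend_hearing).
No premise or chain of K-axiom applications forces O(attend_hearing), and none forces O(¬attend_hearing). So attend_hearing is neither obligatory nor forbidden under these norms.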